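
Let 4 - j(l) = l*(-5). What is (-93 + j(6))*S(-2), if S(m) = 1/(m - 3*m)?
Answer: -59/4 ≈ -14.750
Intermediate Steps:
S(m) = -1/(2*m) (S(m) = 1/(-2*m) = -1/(2*m))
j(l) = 4 + 5*l (j(l) = 4 - l*(-5) = 4 - (-5)*l = 4 + 5*l)
(-93 + j(6))*S(-2) = (-93 + (4 + 5*6))*(-½/(-2)) = (-93 + (4 + 30))*(-½*(-½)) = (-93 + 34)*(¼) = -59*¼ = -59/4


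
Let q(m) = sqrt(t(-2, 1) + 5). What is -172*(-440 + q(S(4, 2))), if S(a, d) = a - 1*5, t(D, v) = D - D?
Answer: 75680 - 172*sqrt(5) ≈ 75295.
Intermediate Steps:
t(D, v) = 0
S(a, d) = -5 + a (S(a, d) = a - 5 = -5 + a)
q(m) = sqrt(5) (q(m) = sqrt(0 + 5) = sqrt(5))
-172*(-440 + q(S(4, 2))) = -172*(-440 + sqrt(5)) = 75680 - 172*sqrt(5)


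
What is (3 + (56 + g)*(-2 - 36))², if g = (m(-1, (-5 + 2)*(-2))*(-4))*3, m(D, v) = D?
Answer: 6661561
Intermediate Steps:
g = 12 (g = -1*(-4)*3 = 4*3 = 12)
(3 + (56 + g)*(-2 - 36))² = (3 + (56 + 12)*(-2 - 36))² = (3 + 68*(-38))² = (3 - 2584)² = (-2581)² = 6661561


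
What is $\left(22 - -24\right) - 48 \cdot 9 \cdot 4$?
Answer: $-1682$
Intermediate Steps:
$\left(22 - -24\right) - 48 \cdot 9 \cdot 4 = \left(22 + 24\right) - 1728 = 46 - 1728 = -1682$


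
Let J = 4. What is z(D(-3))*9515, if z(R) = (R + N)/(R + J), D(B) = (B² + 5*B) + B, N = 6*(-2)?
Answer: 39963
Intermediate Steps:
N = -12
D(B) = B² + 6*B
z(R) = (-12 + R)/(4 + R) (z(R) = (R - 12)/(R + 4) = (-12 + R)/(4 + R))
z(D(-3))*9515 = ((-12 - 3*(6 - 3))/(4 - 3*(6 - 3)))*9515 = ((-12 - 3*3)/(4 - 3*3))*9515 = ((-12 - 9)/(4 - 9))*9515 = (-21/(-5))*9515 = -⅕*(-21)*9515 = (21/5)*9515 = 39963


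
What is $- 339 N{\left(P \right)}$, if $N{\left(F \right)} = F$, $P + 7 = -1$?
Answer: $2712$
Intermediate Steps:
$P = -8$ ($P = -7 - 1 = -8$)
$- 339 N{\left(P \right)} = \left(-339\right) \left(-8\right) = 2712$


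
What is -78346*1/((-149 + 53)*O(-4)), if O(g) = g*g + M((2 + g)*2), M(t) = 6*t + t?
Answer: -39173/576 ≈ -68.009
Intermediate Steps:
M(t) = 7*t
O(g) = 28 + g² + 14*g (O(g) = g*g + 7*((2 + g)*2) = g² + 7*(4 + 2*g) = g² + (28 + 14*g) = 28 + g² + 14*g)
-78346*1/((-149 + 53)*O(-4)) = -78346*1/((-149 + 53)*(28 + (-4)² + 14*(-4))) = -78346*(-1/(96*(28 + 16 - 56))) = -78346/((-12*(-96))) = -78346/1152 = -78346*1/1152 = -39173/576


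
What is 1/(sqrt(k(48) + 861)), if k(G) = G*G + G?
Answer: sqrt(357)/1071 ≈ 0.017642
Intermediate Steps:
k(G) = G + G**2 (k(G) = G**2 + G = G + G**2)
1/(sqrt(k(48) + 861)) = 1/(sqrt(48*(1 + 48) + 861)) = 1/(sqrt(48*49 + 861)) = 1/(sqrt(2352 + 861)) = 1/(sqrt(3213)) = 1/(3*sqrt(357)) = sqrt(357)/1071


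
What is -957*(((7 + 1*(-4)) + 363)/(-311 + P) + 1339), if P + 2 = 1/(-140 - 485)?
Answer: -125230371024/97813 ≈ -1.2803e+6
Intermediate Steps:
P = -1251/625 (P = -2 + 1/(-140 - 485) = -2 + 1/(-625) = -2 - 1/625 = -1251/625 ≈ -2.0016)
-957*(((7 + 1*(-4)) + 363)/(-311 + P) + 1339) = -957*(((7 + 1*(-4)) + 363)/(-311 - 1251/625) + 1339) = -957*(((7 - 4) + 363)/(-195626/625) + 1339) = -957*((3 + 363)*(-625/195626) + 1339) = -957*(366*(-625/195626) + 1339) = -957*(-114375/97813 + 1339) = -957*130857232/97813 = -125230371024/97813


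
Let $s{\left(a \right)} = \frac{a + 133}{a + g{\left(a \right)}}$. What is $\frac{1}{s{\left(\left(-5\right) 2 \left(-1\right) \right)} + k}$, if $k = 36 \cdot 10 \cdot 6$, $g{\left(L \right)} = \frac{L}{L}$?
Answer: $\frac{1}{2173} \approx 0.00046019$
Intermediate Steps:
$g{\left(L \right)} = 1$
$s{\left(a \right)} = \frac{133 + a}{1 + a}$ ($s{\left(a \right)} = \frac{a + 133}{a + 1} = \frac{133 + a}{1 + a}$)
$k = 2160$ ($k = 360 \cdot 6 = 2160$)
$\frac{1}{s{\left(\left(-5\right) 2 \left(-1\right) \right)} + k} = \frac{1}{\frac{133 + \left(-5\right) 2 \left(-1\right)}{1 + \left(-5\right) 2 \left(-1\right)} + 2160} = \frac{1}{\frac{133 - -10}{1 - -10} + 2160} = \frac{1}{\frac{133 + 10}{1 + 10} + 2160} = \frac{1}{\frac{1}{11} \cdot 143 + 2160} = \frac{1}{13 + 2160} = \frac{1}{2173}$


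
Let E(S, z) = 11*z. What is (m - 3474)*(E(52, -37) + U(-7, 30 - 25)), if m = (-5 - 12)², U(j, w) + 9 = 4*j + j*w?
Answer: 1525615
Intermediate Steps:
U(j, w) = -9 + 4*j + j*w (U(j, w) = -9 + (4*j + j*w) = -9 + 4*j + j*w)
m = 289 (m = (-17)² = 289)
(m - 3474)*(E(52, -37) + U(-7, 30 - 25)) = (289 - 3474)*(11*(-37) + (-9 + 4*(-7) - 7*(30 - 25))) = -3185*(-407 + (-9 - 28 - 7*5)) = -3185*(-407 + (-9 - 28 - 35)) = -3185*(-407 - 72) = -3185*(-479) = 1525615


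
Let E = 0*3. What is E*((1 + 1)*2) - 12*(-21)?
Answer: 252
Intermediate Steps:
E = 0
E*((1 + 1)*2) - 12*(-21) = 0*((1 + 1)*2) - 12*(-21) = 0*(2*2) + 252 = 0*4 + 252 = 0 + 252 = 252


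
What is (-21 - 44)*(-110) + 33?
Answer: 7183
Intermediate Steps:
(-21 - 44)*(-110) + 33 = -65*(-110) + 33 = 7150 + 33 = 7183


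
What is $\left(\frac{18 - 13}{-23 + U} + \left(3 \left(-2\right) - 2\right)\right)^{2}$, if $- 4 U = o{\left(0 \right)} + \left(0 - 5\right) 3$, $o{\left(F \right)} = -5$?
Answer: $\frac{22201}{324} \approx 68.522$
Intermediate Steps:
$U = 5$ ($U = - \frac{-5 + \left(0 - 5\right) 3}{4} = - \frac{-5 - 15}{4} = \left(- \frac{1}{4}\right) \left(-20\right) = 5$)
$\left(\frac{18 - 13}{-23 + U} + \left(3 \left(-2\right) - 2\right)\right)^{2} = \left(\frac{18 - 13}{-23 + 5} + \left(3 \left(-2\right) - 2\right)\right)^{2} = \left(\frac{5}{-18} - 8\right)^{2} = \left(5 \left(- \frac{1}{18}\right) - 8\right)^{2} = \left(- \frac{5}{18} - 8\right)^{2} = \left(- \frac{149}{18}\right)^{2} = \frac{22201}{324}$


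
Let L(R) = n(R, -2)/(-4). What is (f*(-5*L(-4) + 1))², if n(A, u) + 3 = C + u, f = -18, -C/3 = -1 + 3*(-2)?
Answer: 142884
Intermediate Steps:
C = 21 (C = -3*(-1 + 3*(-2)) = -3*(-1 - 6) = -3*(-7) = 21)
n(A, u) = 18 + u (n(A, u) = -3 + (21 + u) = 18 + u)
L(R) = -4 (L(R) = (18 - 2)/(-4) = 16*(-¼) = -4)
(f*(-5*L(-4) + 1))² = (-18*(-5*(-4) + 1))² = (-18*(20 + 1))² = (-18*21)² = (-378)² = 142884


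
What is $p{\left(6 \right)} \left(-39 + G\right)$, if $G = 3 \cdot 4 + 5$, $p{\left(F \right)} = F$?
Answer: $-132$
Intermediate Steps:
$G = 17$ ($G = 12 + 5 = 17$)
$p{\left(6 \right)} \left(-39 + G\right) = 6 \left(-39 + 17\right) = 6 \left(-22\right) = -132$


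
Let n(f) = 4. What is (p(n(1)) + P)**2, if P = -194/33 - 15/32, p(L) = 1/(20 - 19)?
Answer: 31888609/1115136 ≈ 28.596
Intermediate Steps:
p(L) = 1 (p(L) = 1/1 = 1)
P = -6703/1056 (P = -194*1/33 - 15*1/32 = -194/33 - 15/32 = -6703/1056 ≈ -6.3475)
(p(n(1)) + P)**2 = (1 - 6703/1056)**2 = (-5647/1056)**2 = 31888609/1115136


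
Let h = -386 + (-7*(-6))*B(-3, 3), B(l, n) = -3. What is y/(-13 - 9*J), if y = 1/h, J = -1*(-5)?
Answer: 1/29696 ≈ 3.3675e-5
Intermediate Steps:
J = 5
h = -512 (h = -386 - 7*(-6)*(-3) = -386 + 42*(-3) = -386 - 126 = -512)
y = -1/512 (y = 1/(-512) = -1/512 ≈ -0.0019531)
y/(-13 - 9*J) = -1/(512*(-13 - 9*5)) = -1/(512*(-13 - 45)) = -1/512/(-58) = -1/512*(-1/58) = 1/29696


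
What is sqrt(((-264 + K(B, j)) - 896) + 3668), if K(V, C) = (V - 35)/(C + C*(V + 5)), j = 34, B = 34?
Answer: sqrt(289924715)/340 ≈ 50.080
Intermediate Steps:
K(V, C) = (-35 + V)/(C + C*(5 + V))
sqrt(((-264 + K(B, j)) - 896) + 3668) = sqrt(((-264 + (-35 + 34)/(34*(6 + 34))) - 896) + 3668) = sqrt(((-264 + (1/34)*(-1)/40) - 896) + 3668) = sqrt(((-264 + (1/34)*(1/40)*(-1)) - 896) + 3668) = sqrt(((-264 - 1/1360) - 896) + 3668) = sqrt((-359041/1360 - 896) + 3668) = sqrt(-1577601/1360 + 3668) = sqrt(3410879/1360) = sqrt(289924715)/340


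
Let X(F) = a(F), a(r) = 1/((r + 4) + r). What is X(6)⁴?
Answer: 1/65536 ≈ 1.5259e-5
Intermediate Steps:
a(r) = 1/(4 + 2*r) (a(r) = 1/((4 + r) + r) = 1/(4 + 2*r))
X(F) = 1/(2*(2 + F))
X(6)⁴ = (1/(2*(2 + 6)))⁴ = ((½)/8)⁴ = ((½)*(⅛))⁴ = (1/16)⁴ = 1/65536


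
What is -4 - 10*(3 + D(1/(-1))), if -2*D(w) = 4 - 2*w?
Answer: -4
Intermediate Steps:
D(w) = -2 + w (D(w) = -(4 - 2*w)/2 = -2 + w)
-4 - 10*(3 + D(1/(-1))) = -4 - 10*(3 + (-2 + 1/(-1))) = -4 - 10*(3 + (-2 - 1)) = -4 - 10*(3 - 3) = -4 - 10*0 = -4 + 0 = -4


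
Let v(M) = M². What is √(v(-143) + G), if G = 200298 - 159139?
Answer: 2*√15402 ≈ 248.21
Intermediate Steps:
G = 41159
√(v(-143) + G) = √((-143)² + 41159) = √(20449 + 41159) = √61608 = 2*√15402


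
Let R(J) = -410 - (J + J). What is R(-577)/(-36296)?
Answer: -93/4537 ≈ -0.020498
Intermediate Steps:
R(J) = -410 - 2*J
R(-577)/(-36296) = (-410 - 2*(-577))/(-36296) = (-410 + 1154)*(-1/36296) = 744*(-1/36296) = -93/4537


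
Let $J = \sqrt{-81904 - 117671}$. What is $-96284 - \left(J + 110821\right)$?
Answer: $-207105 - 15 i \sqrt{887} \approx -2.0711 \cdot 10^{5} - 446.74 i$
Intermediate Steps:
$J = 15 i \sqrt{887}$ ($J = \sqrt{-199575} = 15 i \sqrt{887} \approx 446.74 i$)
$-96284 - \left(J + 110821\right) = -96284 - \left(15 i \sqrt{887} + 110821\right) = -96284 - \left(110821 + 15 i \sqrt{887}\right) = -207105 - 15 i \sqrt{887}$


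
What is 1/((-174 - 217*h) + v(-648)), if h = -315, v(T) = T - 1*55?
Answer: 1/67478 ≈ 1.4820e-5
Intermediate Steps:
v(T) = -55 + T (v(T) = T - 55 = -55 + T)
1/((-174 - 217*h) + v(-648)) = 1/((-174 - 217*(-315)) + (-55 - 648)) = 1/((-174 + 68355) - 703) = 1/(68181 - 703) = 1/67478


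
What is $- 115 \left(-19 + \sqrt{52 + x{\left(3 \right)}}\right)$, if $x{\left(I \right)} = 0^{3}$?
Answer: $2185 - 230 \sqrt{13} \approx 1355.7$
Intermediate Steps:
$x{\left(I \right)} = 0$
$- 115 \left(-19 + \sqrt{52 + x{\left(3 \right)}}\right) = - 115 \left(-19 + \sqrt{52 + 0}\right) = - 115 \left(-19 + \sqrt{52}\right) = - 115 \left(-19 + 2 \sqrt{13}\right) = 2185 - 230 \sqrt{13}$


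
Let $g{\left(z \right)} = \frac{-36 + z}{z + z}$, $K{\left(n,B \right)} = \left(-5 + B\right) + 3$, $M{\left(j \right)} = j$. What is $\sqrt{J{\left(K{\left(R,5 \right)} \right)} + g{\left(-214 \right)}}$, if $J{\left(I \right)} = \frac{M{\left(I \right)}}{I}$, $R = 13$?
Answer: $\frac{\sqrt{72546}}{214} \approx 1.2586$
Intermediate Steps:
$K{\left(n,B \right)} = -2 + B$
$g{\left(z \right)} = \frac{-36 + z}{2 z}$
$J{\left(I \right)} = 1$ ($J{\left(I \right)} = \frac{I}{I} = 1$)
$\sqrt{J{\left(K{\left(R,5 \right)} \right)} + g{\left(-214 \right)}} = \sqrt{1 + \frac{-36 - 214}{2 \left(-214\right)}} = \sqrt{1 + \frac{1}{2} \left(- \frac{1}{214}\right) \left(-250\right)} = \sqrt{1 + \frac{125}{214}} = \sqrt{\frac{339}{214}} = \frac{\sqrt{72546}}{214}$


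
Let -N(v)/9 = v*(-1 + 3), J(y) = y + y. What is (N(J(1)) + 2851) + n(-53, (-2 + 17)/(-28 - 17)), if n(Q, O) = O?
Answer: 8444/3 ≈ 2814.7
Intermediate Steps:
J(y) = 2*y
N(v) = -18*v (N(v) = -9*v*(-1 + 3) = -9*v*2 = -18*v)
(N(J(1)) + 2851) + n(-53, (-2 + 17)/(-28 - 17)) = (-36 + 2851) + (-2 + 17)/(-28 - 17) = (-18*2 + 2851) + 15/(-45) = (-36 + 2851) + 15*(-1/45) = 2815 - 1/3 = 8444/3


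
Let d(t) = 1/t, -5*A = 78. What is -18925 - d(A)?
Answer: -1476145/78 ≈ -18925.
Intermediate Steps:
A = -78/5 (A = -⅕*78 = -78/5 ≈ -15.600)
-18925 - d(A) = -18925 - 1/(-78/5) = -18925 - 1*(-5/78) = -18925 + 5/78 = -1476145/78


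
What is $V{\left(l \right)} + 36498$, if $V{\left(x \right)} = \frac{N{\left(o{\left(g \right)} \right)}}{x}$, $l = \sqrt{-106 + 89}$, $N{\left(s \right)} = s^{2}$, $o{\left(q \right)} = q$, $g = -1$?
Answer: $36498 - \frac{i \sqrt{17}}{17} \approx 36498.0 - 0.24254 i$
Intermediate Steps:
$l = i \sqrt{17}$ ($l = \sqrt{-17} = i \sqrt{17} \approx 4.1231 i$)
$V{\left(x \right)} = \frac{1}{x}$ ($V{\left(x \right)} = \frac{\left(-1\right)^{2}}{x} = 1 \frac{1}{x} = \frac{1}{x}$)
$V{\left(l \right)} + 36498 = \frac{1}{i \sqrt{17}} + 36498 = - \frac{i \sqrt{17}}{17} + 36498 = 36498 - \frac{i \sqrt{17}}{17}$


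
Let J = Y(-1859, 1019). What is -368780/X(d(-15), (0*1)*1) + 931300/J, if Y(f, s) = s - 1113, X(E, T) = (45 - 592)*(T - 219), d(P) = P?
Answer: -55798943110/5630271 ≈ -9910.5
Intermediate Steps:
X(E, T) = 119793 - 547*T (X(E, T) = -547*(-219 + T) = 119793 - 547*T)
Y(f, s) = -1113 + s
J = -94 (J = -1113 + 1019 = -94)
-368780/X(d(-15), (0*1)*1) + 931300/J = -368780/(119793 - 547*0*1) + 931300/(-94) = -368780/(119793 - 0) + 931300*(-1/94) = -368780/(119793 - 547*0) - 465650/47 = -368780/(119793 + 0) - 465650/47 = -368780/119793 - 465650/47 = -55798943110/5630271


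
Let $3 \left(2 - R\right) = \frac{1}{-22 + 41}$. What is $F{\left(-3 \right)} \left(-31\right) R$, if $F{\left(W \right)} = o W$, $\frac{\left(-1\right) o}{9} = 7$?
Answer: $- \frac{220689}{19} \approx -11615.0$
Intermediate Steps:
$o = -63$ ($o = \left(-9\right) 7 = -63$)
$R = \frac{113}{57}$ ($R = 2 - \frac{1}{3 \left(-22 + 41\right)} = 2 - \frac{1}{3 \cdot 19} = 2 - \frac{1}{57} = \frac{113}{57} \approx 1.9825$)
$F{\left(W \right)} = - 63 W$
$F{\left(-3 \right)} \left(-31\right) R = \left(-63\right) \left(-3\right) \left(-31\right) \frac{113}{57} = 189 \left(-31\right) \frac{113}{57} = \left(-5859\right) \frac{113}{57} = - \frac{220689}{19}$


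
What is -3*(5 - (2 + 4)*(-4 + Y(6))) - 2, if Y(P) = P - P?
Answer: -89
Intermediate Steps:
Y(P) = 0
-3*(5 - (2 + 4)*(-4 + Y(6))) - 2 = -3*(5 - (2 + 4)*(-4 + 0)) - 2 = -3*(5 - 6*(-4)) - 2 = -3*(5 - 1*(-24)) - 2 = -3*(5 + 24) - 2 = -3*29 - 2 = -87 - 2 = -89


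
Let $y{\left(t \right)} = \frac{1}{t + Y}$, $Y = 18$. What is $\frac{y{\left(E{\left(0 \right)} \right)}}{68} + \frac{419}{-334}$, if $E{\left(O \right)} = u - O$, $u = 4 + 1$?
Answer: $- \frac{327491}{261188} \approx -1.2539$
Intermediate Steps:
$u = 5$
$E{\left(O \right)} = 5 - O$
$y{\left(t \right)} = \frac{1}{18 + t}$ ($y{\left(t \right)} = \frac{1}{t + 18} = \frac{1}{18 + t}$)
$\frac{y{\left(E{\left(0 \right)} \right)}}{68} + \frac{419}{-334} = \frac{1}{\left(18 + \left(5 - 0\right)\right) 68} + \frac{419}{-334} = \frac{1}{18 + \left(5 + 0\right)} \frac{1}{68} + 419 \left(- \frac{1}{334}\right) = \frac{1}{18 + 5} \cdot \frac{1}{68} - \frac{419}{334} = \frac{1}{23} \cdot \frac{1}{68} - \frac{419}{334} = \frac{1}{1564} - \frac{419}{334} = - \frac{327491}{261188}$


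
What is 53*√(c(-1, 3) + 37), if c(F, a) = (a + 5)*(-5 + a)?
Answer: 53*√21 ≈ 242.88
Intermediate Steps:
c(F, a) = (-5 + a)*(5 + a) (c(F, a) = (5 + a)*(-5 + a) = (-5 + a)*(5 + a))
53*√(c(-1, 3) + 37) = 53*√((-25 + 3²) + 37) = 53*√((-25 + 9) + 37) = 53*√(-16 + 37) = 53*√21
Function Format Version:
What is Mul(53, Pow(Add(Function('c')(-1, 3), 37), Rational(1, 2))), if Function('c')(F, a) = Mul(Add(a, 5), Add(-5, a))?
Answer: Mul(53, Pow(21, Rational(1, 2))) ≈ 242.88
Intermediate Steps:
Function('c')(F, a) = Mul(Add(-5, a), Add(5, a)) (Function('c')(F, a) = Mul(Add(5, a), Add(-5, a)) = Mul(Add(-5, a), Add(5, a)))
Mul(53, Pow(Add(Function('c')(-1, 3), 37), Rational(1, 2))) = Mul(53, Pow(Add(Add(-25, Pow(3, 2)), 37), Rational(1, 2))) = Mul(53, Pow(Add(Add(-25, 9), 37), Rational(1, 2))) = Mul(53, Pow(Add(-16, 37), Rational(1, 2))) = Mul(53, Pow(21, Rational(1, 2)))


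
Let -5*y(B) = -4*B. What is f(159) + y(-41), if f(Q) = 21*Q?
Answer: 16531/5 ≈ 3306.2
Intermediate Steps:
y(B) = 4*B/5 (y(B) = -(-4)*B/5 = 4*B/5)
f(159) + y(-41) = 21*159 + (⅘)*(-41) = 3339 - 164/5 = 16531/5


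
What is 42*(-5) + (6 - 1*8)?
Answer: -212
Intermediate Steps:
42*(-5) + (6 - 1*8) = -210 + (6 - 8) = -210 - 2 = -212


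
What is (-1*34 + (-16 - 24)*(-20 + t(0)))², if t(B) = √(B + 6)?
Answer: 596356 - 61280*√6 ≈ 4.4625e+5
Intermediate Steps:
t(B) = √(6 + B)
(-1*34 + (-16 - 24)*(-20 + t(0)))² = (-1*34 + (-16 - 24)*(-20 + √(6 + 0)))² = (-34 - 40*(-20 + √6))² = (-34 + (800 - 40*√6))² = (766 - 40*√6)²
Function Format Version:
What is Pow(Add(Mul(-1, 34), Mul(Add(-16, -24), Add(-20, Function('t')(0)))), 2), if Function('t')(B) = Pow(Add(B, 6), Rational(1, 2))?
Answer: Add(596356, Mul(-61280, Pow(6, Rational(1, 2)))) ≈ 4.4625e+5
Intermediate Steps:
Function('t')(B) = Pow(Add(6, B), Rational(1, 2))
Pow(Add(Mul(-1, 34), Mul(Add(-16, -24), Add(-20, Function('t')(0)))), 2) = Pow(Add(Mul(-1, 34), Mul(Add(-16, -24), Add(-20, Pow(Add(6, 0), Rational(1, 2))))), 2) = Pow(Add(-34, Mul(-40, Add(-20, Pow(6, Rational(1, 2))))), 2) = Pow(Add(-34, Add(800, Mul(-40, Pow(6, Rational(1, 2))))), 2) = Pow(Add(766, Mul(-40, Pow(6, Rational(1, 2)))), 2)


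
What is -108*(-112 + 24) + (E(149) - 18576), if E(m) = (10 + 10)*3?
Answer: -9012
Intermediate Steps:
E(m) = 60 (E(m) = 20*3 = 60)
-108*(-112 + 24) + (E(149) - 18576) = -108*(-112 + 24) + (60 - 18576) = -108*(-88) - 18516 = 9504 - 18516 = -9012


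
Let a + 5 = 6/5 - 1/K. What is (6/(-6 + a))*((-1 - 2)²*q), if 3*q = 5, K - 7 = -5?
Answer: -900/103 ≈ -8.7379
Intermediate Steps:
K = 2 (K = 7 - 5 = 2)
a = -43/10 (a = -5 + (6/5 - 1/2) = -5 + (6*(⅕) - 1*½) = -5 + (6/5 - ½) = -5 + 7/10 = -43/10 ≈ -4.3000)
q = 5/3 (q = (⅓)*5 = 5/3 ≈ 1.6667)
(6/(-6 + a))*((-1 - 2)²*q) = (6/(-6 - 43/10))*((-1 - 2)²*(5/3)) = (6/(-103/10))*((-3)²*(5/3)) = (-10/103*6)*(9*(5/3)) = -60/103*15 = -900/103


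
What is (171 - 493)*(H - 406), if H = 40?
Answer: 117852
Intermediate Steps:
(171 - 493)*(H - 406) = (171 - 493)*(40 - 406) = -322*(-366) = 117852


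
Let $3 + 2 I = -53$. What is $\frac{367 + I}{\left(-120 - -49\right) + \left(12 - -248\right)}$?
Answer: $\frac{113}{63} \approx 1.7937$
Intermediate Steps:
$I = -28$ ($I = - \frac{3}{2} + \frac{1}{2} \left(-53\right) = - \frac{3}{2} - \frac{53}{2} = -28$)
$\frac{367 + I}{\left(-120 - -49\right) + \left(12 - -248\right)} = \frac{367 - 28}{\left(-120 - -49\right) + \left(12 - -248\right)} = \frac{339}{\left(-120 + 49\right) + \left(12 + 248\right)} = \frac{339}{-71 + 260} = \frac{339}{189} = 339 \cdot \frac{1}{189} = \frac{113}{63}$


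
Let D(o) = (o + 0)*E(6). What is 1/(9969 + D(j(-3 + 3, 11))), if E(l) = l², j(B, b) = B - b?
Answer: 1/9573 ≈ 0.00010446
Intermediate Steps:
D(o) = 36*o (D(o) = (o + 0)*6² = o*36 = 36*o)
1/(9969 + D(j(-3 + 3, 11))) = 1/(9969 + 36*((-3 + 3) - 1*11)) = 1/(9969 + 36*(0 - 11)) = 1/(9969 + 36*(-11)) = 1/(9969 - 396) = 1/9573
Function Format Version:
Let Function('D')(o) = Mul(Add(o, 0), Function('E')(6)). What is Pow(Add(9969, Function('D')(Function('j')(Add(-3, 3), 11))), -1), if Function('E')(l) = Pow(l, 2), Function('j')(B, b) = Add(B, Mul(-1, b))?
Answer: Rational(1, 9573) ≈ 0.00010446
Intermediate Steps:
Function('D')(o) = Mul(36, o) (Function('D')(o) = Mul(Add(o, 0), Pow(6, 2)) = Mul(o, 36) = Mul(36, o))
Pow(Add(9969, Function('D')(Function('j')(Add(-3, 3), 11))), -1) = Pow(Add(9969, Mul(36, Add(Add(-3, 3), Mul(-1, 11)))), -1) = Pow(Add(9969, Mul(36, Add(0, -11))), -1) = Pow(Add(9969, Mul(36, -11)), -1) = Pow(Add(9969, -396), -1) = Pow(9573, -1) = Rational(1, 9573)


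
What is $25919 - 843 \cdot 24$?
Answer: $5687$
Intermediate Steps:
$25919 - 843 \cdot 24 = 25919 - 20232 = 5687$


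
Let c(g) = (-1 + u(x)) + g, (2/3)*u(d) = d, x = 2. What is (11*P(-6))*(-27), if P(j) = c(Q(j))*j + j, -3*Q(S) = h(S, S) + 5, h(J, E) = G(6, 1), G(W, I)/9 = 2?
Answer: -8316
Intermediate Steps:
G(W, I) = 18 (G(W, I) = 9*2 = 18)
u(d) = 3*d/2
h(J, E) = 18
Q(S) = -23/3 (Q(S) = -(18 + 5)/3 = -1/3*23 = -23/3)
c(g) = 2 + g (c(g) = (-1 + (3/2)*2) + g = (-1 + 3) + g = 2 + g)
P(j) = -14*j/3 (P(j) = (2 - 23/3)*j + j = -17*j/3 + j = -14*j/3)
(11*P(-6))*(-27) = (11*(-14/3*(-6)))*(-27) = (11*28)*(-27) = 308*(-27) = -8316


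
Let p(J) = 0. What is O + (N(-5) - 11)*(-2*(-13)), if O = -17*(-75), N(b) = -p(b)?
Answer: 989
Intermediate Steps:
N(b) = 0 (N(b) = -1*0 = 0)
O = 1275
O + (N(-5) - 11)*(-2*(-13)) = 1275 + (0 - 11)*(-2*(-13)) = 1275 - 11*26 = 1275 - 286 = 989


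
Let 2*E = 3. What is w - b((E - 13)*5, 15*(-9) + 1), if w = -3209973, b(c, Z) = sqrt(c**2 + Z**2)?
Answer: -3209973 - sqrt(85049)/2 ≈ -3.2101e+6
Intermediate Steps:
E = 3/2 (E = (1/2)*3 = 3/2 ≈ 1.5000)
b(c, Z) = sqrt(Z**2 + c**2)
w - b((E - 13)*5, 15*(-9) + 1) = -3209973 - sqrt((15*(-9) + 1)**2 + ((3/2 - 13)*5)**2) = -3209973 - sqrt((-135 + 1)**2 + (-23/2*5)**2) = -3209973 - sqrt((-134)**2 + (-115/2)**2) = -3209973 - sqrt(17956 + 13225/4) = -3209973 - sqrt(85049/4) = -3209973 - sqrt(85049)/2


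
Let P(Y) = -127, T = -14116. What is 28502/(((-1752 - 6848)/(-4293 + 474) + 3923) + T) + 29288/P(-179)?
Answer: -1153667902022/4942645309 ≈ -233.41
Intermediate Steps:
28502/(((-1752 - 6848)/(-4293 + 474) + 3923) + T) + 29288/P(-179) = 28502/(((-1752 - 6848)/(-4293 + 474) + 3923) - 14116) + 29288/(-127) = 28502/((-8600/(-3819) + 3923) - 14116) + 29288*(-1/127) = 28502/((-8600*(-1/3819) + 3923) - 14116) - 29288/127 = 28502/((8600/3819 + 3923) - 14116) - 29288/127 = 28502/(14990537/3819 - 14116) - 29288/127 = 28502/(-38918467/3819) - 29288/127 = 28502*(-3819/38918467) - 29288/127 = -108849138/38918467 - 29288/127 = -1153667902022/4942645309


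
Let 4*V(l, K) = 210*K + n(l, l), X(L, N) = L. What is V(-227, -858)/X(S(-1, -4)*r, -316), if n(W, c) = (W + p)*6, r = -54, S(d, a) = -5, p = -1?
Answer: -1681/10 ≈ -168.10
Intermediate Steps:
n(W, c) = -6 + 6*W (n(W, c) = (W - 1)*6 = (-1 + W)*6 = -6 + 6*W)
V(l, K) = -3/2 + 3*l/2 + 105*K/2 (V(l, K) = (210*K + (-6 + 6*l))/4 = (-6 + 6*l + 210*K)/4 = -3/2 + 3*l/2 + 105*K/2)
V(-227, -858)/X(S(-1, -4)*r, -316) = (-3/2 + (3/2)*(-227) + (105/2)*(-858))/((-5*(-54))) = (-3/2 - 681/2 - 45045)/270 = -45387*1/270 = -1681/10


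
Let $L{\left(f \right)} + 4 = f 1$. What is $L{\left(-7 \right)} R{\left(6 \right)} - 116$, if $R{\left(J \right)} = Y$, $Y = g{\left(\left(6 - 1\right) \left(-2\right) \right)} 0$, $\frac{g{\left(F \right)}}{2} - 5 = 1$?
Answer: $-116$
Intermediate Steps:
$g{\left(F \right)} = 12$ ($g{\left(F \right)} = 10 + 2 \cdot 1 = 10 + 2 = 12$)
$L{\left(f \right)} = -4 + f$ ($L{\left(f \right)} = -4 + f 1 = -4 + f$)
$Y = 0$ ($Y = 12 \cdot 0 = 0$)
$R{\left(J \right)} = 0$
$L{\left(-7 \right)} R{\left(6 \right)} - 116 = \left(-4 - 7\right) 0 - 116 = \left(-11\right) 0 - 116 = 0 - 116 = -116$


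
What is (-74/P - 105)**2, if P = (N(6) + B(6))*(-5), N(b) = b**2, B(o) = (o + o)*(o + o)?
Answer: 2229067369/202500 ≈ 11008.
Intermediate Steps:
B(o) = 4*o**2 (B(o) = (2*o)*(2*o) = 4*o**2)
P = -900 (P = (6**2 + 4*6**2)*(-5) = (36 + 4*36)*(-5) = (36 + 144)*(-5) = 180*(-5) = -900)
(-74/P - 105)**2 = (-74/(-900) - 105)**2 = (-74*(-1/900) - 105)**2 = (37/450 - 105)**2 = (-47213/450)**2 = 2229067369/202500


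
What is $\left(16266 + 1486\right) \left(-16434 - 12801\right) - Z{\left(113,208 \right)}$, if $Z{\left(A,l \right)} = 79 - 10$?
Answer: $-518979789$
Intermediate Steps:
$Z{\left(A,l \right)} = 69$
$\left(16266 + 1486\right) \left(-16434 - 12801\right) - Z{\left(113,208 \right)} = \left(16266 + 1486\right) \left(-16434 - 12801\right) - 69 = 17752 \left(-16434 - 12801\right) - 69 = 17752 \left(-29235\right) - 69 = -518979720 - 69 = -518979789$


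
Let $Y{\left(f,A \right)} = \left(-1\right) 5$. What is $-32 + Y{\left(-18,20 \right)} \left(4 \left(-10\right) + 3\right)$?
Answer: $153$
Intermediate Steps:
$Y{\left(f,A \right)} = -5$
$-32 + Y{\left(-18,20 \right)} \left(4 \left(-10\right) + 3\right) = -32 - 5 \left(4 \left(-10\right) + 3\right) = -32 - 5 \left(-40 + 3\right) = -32 - -185 = -32 + 185 = 153$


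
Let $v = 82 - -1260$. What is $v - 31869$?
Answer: $-30527$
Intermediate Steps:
$v = 1342$ ($v = 82 + 1260 = 1342$)
$v - 31869 = 1342 - 31869 = -30527$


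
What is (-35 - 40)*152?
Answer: -11400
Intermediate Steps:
(-35 - 40)*152 = -75*152 = -11400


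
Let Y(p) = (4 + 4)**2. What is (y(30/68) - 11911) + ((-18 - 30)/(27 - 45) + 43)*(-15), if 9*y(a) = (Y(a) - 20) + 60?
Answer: -113260/9 ≈ -12584.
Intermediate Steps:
Y(p) = 64 (Y(p) = 8**2 = 64)
y(a) = 104/9 (y(a) = ((64 - 20) + 60)/9 = (44 + 60)/9 = (1/9)*104 = 104/9)
(y(30/68) - 11911) + ((-18 - 30)/(27 - 45) + 43)*(-15) = (104/9 - 11911) + ((-18 - 30)/(27 - 45) + 43)*(-15) = -107095/9 + (-48/(-18) + 43)*(-15) = -107095/9 + (-48*(-1/18) + 43)*(-15) = -107095/9 + (8/3 + 43)*(-15) = -107095/9 + (137/3)*(-15) = -107095/9 - 685 = -113260/9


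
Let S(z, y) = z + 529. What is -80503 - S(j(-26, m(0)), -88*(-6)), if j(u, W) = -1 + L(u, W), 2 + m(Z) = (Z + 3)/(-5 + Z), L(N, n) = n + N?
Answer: -405012/5 ≈ -81002.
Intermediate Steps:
L(N, n) = N + n
m(Z) = -2 + (3 + Z)/(-5 + Z) (m(Z) = -2 + (Z + 3)/(-5 + Z) = -2 + (3 + Z)/(-5 + Z))
j(u, W) = -1 + W + u (j(u, W) = -1 + (u + W) = -1 + (W + u) = -1 + W + u)
S(z, y) = 529 + z
-80503 - S(j(-26, m(0)), -88*(-6)) = -80503 - (529 + (-1 + (13 - 1*0)/(-5 + 0) - 26)) = -80503 - (529 + (-1 + (13 + 0)/(-5) - 26)) = -80503 - (529 + (-1 - ⅕*13 - 26)) = -80503 - (529 + (-1 - 13/5 - 26)) = -80503 - (529 - 148/5) = -80503 - 1*2497/5 = -80503 - 2497/5 = -405012/5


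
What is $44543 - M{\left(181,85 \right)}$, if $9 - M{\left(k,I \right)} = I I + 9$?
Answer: $51768$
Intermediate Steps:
$M{\left(k,I \right)} = - I^{2}$ ($M{\left(k,I \right)} = 9 - \left(I I + 9\right) = 9 - \left(I^{2} + 9\right) = 9 - \left(9 + I^{2}\right) = - I^{2}$)
$44543 - M{\left(181,85 \right)} = 44543 - - 85^{2} = 44543 - \left(-1\right) 7225 = 44543 - -7225 = 44543 + 7225 = 51768$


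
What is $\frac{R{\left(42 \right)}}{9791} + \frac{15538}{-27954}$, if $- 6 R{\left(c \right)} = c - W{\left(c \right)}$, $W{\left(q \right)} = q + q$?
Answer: $- \frac{75968440}{136848807} \approx -0.55513$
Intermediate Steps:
$W{\left(q \right)} = 2 q$
$R{\left(c \right)} = \frac{c}{6}$ ($R{\left(c \right)} = - \frac{c - 2 c}{6} = - \frac{\left(-1\right) c}{6} = \frac{c}{6}$)
$\frac{R{\left(42 \right)}}{9791} + \frac{15538}{-27954} = \frac{\frac{1}{6} \cdot 42}{9791} + \frac{15538}{-27954} = 7 \cdot \frac{1}{9791} + 15538 \left(- \frac{1}{27954}\right) = \frac{7}{9791} - \frac{7769}{13977} = - \frac{75968440}{136848807}$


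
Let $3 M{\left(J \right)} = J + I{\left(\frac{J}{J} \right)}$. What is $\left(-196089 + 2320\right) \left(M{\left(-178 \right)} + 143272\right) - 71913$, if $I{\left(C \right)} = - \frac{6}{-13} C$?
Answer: $- \frac{1082260800307}{39} \approx -2.775 \cdot 10^{10}$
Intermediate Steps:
$I{\left(C \right)} = \frac{6 C}{13}$ ($I{\left(C \right)} = \left(-6\right) \left(- \frac{1}{13}\right) C = \frac{6 C}{13}$)
$M{\left(J \right)} = \frac{2}{13} + \frac{J}{3}$ ($M{\left(J \right)} = \frac{J + \frac{6 \frac{J}{J}}{13}}{3} = \frac{J + \frac{6}{13} \cdot 1}{3} = \frac{J + \frac{6}{13}}{3} = \frac{\frac{6}{13} + J}{3} = \frac{2}{13} + \frac{J}{3}$)
$\left(-196089 + 2320\right) \left(M{\left(-178 \right)} + 143272\right) - 71913 = \left(-196089 + 2320\right) \left(\left(\frac{2}{13} + \frac{1}{3} \left(-178\right)\right) + 143272\right) - 71913 = - 193769 \left(\left(\frac{2}{13} - \frac{178}{3}\right) + 143272\right) - 71913 = - 193769 \left(- \frac{2308}{39} + 143272\right) - 71913 = \left(-193769\right) \frac{5585300}{39} - 71913 = - \frac{1082257995700}{39} - 71913 = - \frac{1082260800307}{39}$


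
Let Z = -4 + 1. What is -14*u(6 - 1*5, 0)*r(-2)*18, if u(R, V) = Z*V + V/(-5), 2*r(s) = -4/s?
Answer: 0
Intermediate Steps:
r(s) = -2/s (r(s) = (-4/s)/2 = -2/s)
Z = -3
u(R, V) = -16*V/5 (u(R, V) = -3*V + V/(-5) = -3*V + V*(-⅕) = -3*V - V/5 = -16*V/5)
-14*u(6 - 1*5, 0)*r(-2)*18 = -14*(-16/5*0)*(-2/(-2))*18 = -0*(-2*(-½))*18 = -0*18 = -14*0*18 = 0*18 = 0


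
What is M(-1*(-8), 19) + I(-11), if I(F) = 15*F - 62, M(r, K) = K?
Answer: -208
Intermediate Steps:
I(F) = -62 + 15*F
M(-1*(-8), 19) + I(-11) = 19 + (-62 + 15*(-11)) = 19 + (-62 - 165) = 19 - 227 = -208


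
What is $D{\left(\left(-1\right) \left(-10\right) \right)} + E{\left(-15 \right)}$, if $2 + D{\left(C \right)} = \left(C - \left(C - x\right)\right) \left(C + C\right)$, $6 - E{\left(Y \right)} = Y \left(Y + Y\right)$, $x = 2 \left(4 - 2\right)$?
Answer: $-366$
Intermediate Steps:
$x = 4$ ($x = 2 \cdot 2 = 4$)
$E{\left(Y \right)} = 6 - 2 Y^{2}$ ($E{\left(Y \right)} = 6 - Y \left(Y + Y\right) = 6 - Y 2 Y = 6 - 2 Y^{2}$)
$D{\left(C \right)} = -2 + 8 C$ ($D{\left(C \right)} = -2 + \left(C - \left(-4 + C\right)\right) \left(C + C\right) = -2 + 4 \cdot 2 C = -2 + 8 C$)
$D{\left(\left(-1\right) \left(-10\right) \right)} + E{\left(-15 \right)} = \left(-2 + 8 \left(\left(-1\right) \left(-10\right)\right)\right) + \left(6 - 2 \left(-15\right)^{2}\right) = \left(-2 + 8 \cdot 10\right) + \left(6 - 450\right) = \left(-2 + 80\right) + \left(6 - 450\right) = 78 - 444 = -366$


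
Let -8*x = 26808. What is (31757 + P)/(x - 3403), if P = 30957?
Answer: -31357/3377 ≈ -9.2855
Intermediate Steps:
x = -3351 (x = -⅛*26808 = -3351)
(31757 + P)/(x - 3403) = (31757 + 30957)/(-3351 - 3403) = 62714/(-6754) = 62714*(-1/6754) = -31357/3377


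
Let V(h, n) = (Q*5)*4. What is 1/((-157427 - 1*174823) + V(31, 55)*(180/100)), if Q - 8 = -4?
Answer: -1/332106 ≈ -3.0111e-6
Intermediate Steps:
Q = 4 (Q = 8 - 4 = 4)
V(h, n) = 80 (V(h, n) = (4*5)*4 = 20*4 = 80)
1/((-157427 - 1*174823) + V(31, 55)*(180/100)) = 1/((-157427 - 1*174823) + 80*(180/100)) = 1/((-157427 - 174823) + 80*(180*(1/100))) = 1/(-332250 + 80*(9/5)) = 1/(-332250 + 144) = 1/(-332106) = -1/332106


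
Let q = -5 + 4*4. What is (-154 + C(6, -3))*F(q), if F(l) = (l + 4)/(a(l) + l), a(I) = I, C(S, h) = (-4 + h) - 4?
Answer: -225/2 ≈ -112.50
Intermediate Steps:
q = 11 (q = -5 + 16 = 11)
C(S, h) = -8 + h
F(l) = (4 + l)/(2*l) (F(l) = (l + 4)/(l + l) = (4 + l)/((2*l)) = (4 + l)*(1/(2*l)) = (4 + l)/(2*l))
(-154 + C(6, -3))*F(q) = (-154 + (-8 - 3))*((1/2)*(4 + 11)/11) = (-154 - 11)*((1/2)*(1/11)*15) = -165*15/22 = -225/2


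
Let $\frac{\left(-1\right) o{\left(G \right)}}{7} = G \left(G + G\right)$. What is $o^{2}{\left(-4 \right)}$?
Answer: $50176$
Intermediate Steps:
$o{\left(G \right)} = - 14 G^{2}$ ($o{\left(G \right)} = - 7 G \left(G + G\right) = - 7 G 2 G = - 7 \cdot 2 G^{2} = - 14 G^{2}$)
$o^{2}{\left(-4 \right)} = \left(- 14 \left(-4\right)^{2}\right)^{2} = \left(\left(-14\right) 16\right)^{2} = \left(-224\right)^{2} = 50176$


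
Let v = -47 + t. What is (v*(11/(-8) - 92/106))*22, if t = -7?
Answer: 282447/106 ≈ 2664.6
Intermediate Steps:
v = -54 (v = -47 - 7 = -54)
(v*(11/(-8) - 92/106))*22 = -54*(11/(-8) - 92/106)*22 = -54*(11*(-1/8) - 92*1/106)*22 = -54*(-11/8 - 46/53)*22 = -54*(-951/424)*22 = (25677/212)*22 = 282447/106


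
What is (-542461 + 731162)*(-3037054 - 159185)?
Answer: -603133495539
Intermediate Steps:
(-542461 + 731162)*(-3037054 - 159185) = 188701*(-3196239) = -603133495539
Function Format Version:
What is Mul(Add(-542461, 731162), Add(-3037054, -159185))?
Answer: -603133495539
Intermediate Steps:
Mul(Add(-542461, 731162), Add(-3037054, -159185)) = Mul(188701, -3196239) = -603133495539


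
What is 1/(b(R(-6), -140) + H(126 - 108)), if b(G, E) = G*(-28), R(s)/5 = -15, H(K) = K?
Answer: 1/2118 ≈ 0.00047214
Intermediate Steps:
R(s) = -75 (R(s) = 5*(-15) = -75)
b(G, E) = -28*G
1/(b(R(-6), -140) + H(126 - 108)) = 1/(-28*(-75) + (126 - 108)) = 1/(2100 + 18) = 1/2118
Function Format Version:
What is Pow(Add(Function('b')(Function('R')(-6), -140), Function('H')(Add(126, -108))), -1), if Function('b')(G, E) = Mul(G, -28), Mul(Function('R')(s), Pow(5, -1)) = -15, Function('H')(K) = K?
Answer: Rational(1, 2118) ≈ 0.00047214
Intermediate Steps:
Function('R')(s) = -75 (Function('R')(s) = Mul(5, -15) = -75)
Function('b')(G, E) = Mul(-28, G)
Pow(Add(Function('b')(Function('R')(-6), -140), Function('H')(Add(126, -108))), -1) = Pow(Add(Mul(-28, -75), Add(126, -108)), -1) = Pow(Add(2100, 18), -1) = Pow(2118, -1) = Rational(1, 2118)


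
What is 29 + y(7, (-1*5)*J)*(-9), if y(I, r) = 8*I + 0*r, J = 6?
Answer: -475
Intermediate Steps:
y(I, r) = 8*I (y(I, r) = 8*I + 0 = 8*I)
29 + y(7, (-1*5)*J)*(-9) = 29 + (8*7)*(-9) = 29 + 56*(-9) = 29 - 504 = -475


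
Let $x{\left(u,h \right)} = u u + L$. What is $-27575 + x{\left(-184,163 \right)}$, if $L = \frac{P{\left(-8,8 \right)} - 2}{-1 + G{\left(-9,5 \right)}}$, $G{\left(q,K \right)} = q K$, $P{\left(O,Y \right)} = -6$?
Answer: $\frac{144467}{23} \approx 6281.2$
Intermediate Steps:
$G{\left(q,K \right)} = K q$
$L = \frac{4}{23}$ ($L = \frac{-6 - 2}{-1 + 5 \left(-9\right)} = - \frac{8}{-1 - 45} = - \frac{8}{-46} = \left(-8\right) \left(- \frac{1}{46}\right) = \frac{4}{23} \approx 0.17391$)
$x{\left(u,h \right)} = \frac{4}{23} + u^{2}$ ($x{\left(u,h \right)} = u u + \frac{4}{23} = u^{2} + \frac{4}{23} = \frac{4}{23} + u^{2}$)
$-27575 + x{\left(-184,163 \right)} = -27575 + \left(\frac{4}{23} + \left(-184\right)^{2}\right) = -27575 + \left(\frac{4}{23} + 33856\right) = -27575 + \frac{778692}{23} = \frac{144467}{23}$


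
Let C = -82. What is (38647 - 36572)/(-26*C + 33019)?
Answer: 2075/35151 ≈ 0.059031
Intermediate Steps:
(38647 - 36572)/(-26*C + 33019) = (38647 - 36572)/(-26*(-82) + 33019) = 2075/(2132 + 33019) = 2075/35151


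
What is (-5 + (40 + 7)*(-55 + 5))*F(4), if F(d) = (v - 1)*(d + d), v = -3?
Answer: 75360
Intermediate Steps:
F(d) = -8*d (F(d) = (-3 - 1)*(d + d) = -8*d)
(-5 + (40 + 7)*(-55 + 5))*F(4) = (-5 + (40 + 7)*(-55 + 5))*(-8*4) = (-5 + 47*(-50))*(-32) = (-5 - 2350)*(-32) = -2355*(-32) = 75360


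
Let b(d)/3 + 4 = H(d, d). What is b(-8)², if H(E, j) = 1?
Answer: 81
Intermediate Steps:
b(d) = -9 (b(d) = -12 + 3*1 = -12 + 3 = -9)
b(-8)² = (-9)² = 81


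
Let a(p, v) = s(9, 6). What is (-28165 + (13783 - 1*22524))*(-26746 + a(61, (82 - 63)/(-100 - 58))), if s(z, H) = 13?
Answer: 986608098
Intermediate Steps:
a(p, v) = 13
(-28165 + (13783 - 1*22524))*(-26746 + a(61, (82 - 63)/(-100 - 58))) = (-28165 + (13783 - 1*22524))*(-26746 + 13) = (-28165 + (13783 - 22524))*(-26733) = (-28165 - 8741)*(-26733) = -36906*(-26733) = 986608098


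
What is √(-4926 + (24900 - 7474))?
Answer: 50*√5 ≈ 111.80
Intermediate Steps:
√(-4926 + (24900 - 7474)) = √(-4926 + 17426) = √12500 = 50*√5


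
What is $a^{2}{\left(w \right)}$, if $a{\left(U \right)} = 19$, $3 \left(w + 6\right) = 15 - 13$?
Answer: $361$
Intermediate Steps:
$w = - \frac{16}{3}$ ($w = -6 + \frac{15 - 13}{3} = -6 + \frac{1}{3} \cdot 2 = -6 + \frac{2}{3} = - \frac{16}{3} \approx -5.3333$)
$a^{2}{\left(w \right)} = 19^{2} = 361$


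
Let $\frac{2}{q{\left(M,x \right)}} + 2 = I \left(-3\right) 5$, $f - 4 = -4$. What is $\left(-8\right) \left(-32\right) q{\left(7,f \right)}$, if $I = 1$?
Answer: $- \frac{512}{17} \approx -30.118$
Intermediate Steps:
$f = 0$ ($f = 4 - 4 = 0$)
$q{\left(M,x \right)} = - \frac{2}{17}$ ($q{\left(M,x \right)} = \frac{2}{-2 + 1 \left(-3\right) 5} = \frac{2}{-2 - 15} = \frac{2}{-17} = 2 \left(- \frac{1}{17}\right) = - \frac{2}{17}$)
$\left(-8\right) \left(-32\right) q{\left(7,f \right)} = \left(-8\right) \left(-32\right) \left(- \frac{2}{17}\right) = 256 \left(- \frac{2}{17}\right) = - \frac{512}{17}$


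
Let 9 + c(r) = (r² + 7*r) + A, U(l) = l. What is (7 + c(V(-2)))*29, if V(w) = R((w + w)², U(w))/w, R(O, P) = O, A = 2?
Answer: 232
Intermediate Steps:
V(w) = 4*w (V(w) = (w + w)²/w = (2*w)²/w = (4*w²)/w = 4*w)
c(r) = -7 + r² + 7*r (c(r) = -9 + ((r² + 7*r) + 2) = -9 + (2 + r² + 7*r) = -7 + r² + 7*r)
(7 + c(V(-2)))*29 = (7 + (-7 + (4*(-2))² + 7*(4*(-2))))*29 = (7 + (-7 + (-8)² + 7*(-8)))*29 = (7 + (-7 + 64 - 56))*29 = (7 + 1)*29 = 8*29 = 232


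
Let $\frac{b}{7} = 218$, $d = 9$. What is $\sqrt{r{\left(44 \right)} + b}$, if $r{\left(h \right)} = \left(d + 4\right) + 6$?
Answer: $\sqrt{1545} \approx 39.306$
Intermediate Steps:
$b = 1526$ ($b = 7 \cdot 218 = 1526$)
$r{\left(h \right)} = 19$ ($r{\left(h \right)} = \left(9 + 4\right) + 6 = 13 + 6 = 19$)
$\sqrt{r{\left(44 \right)} + b} = \sqrt{19 + 1526} = \sqrt{1545}$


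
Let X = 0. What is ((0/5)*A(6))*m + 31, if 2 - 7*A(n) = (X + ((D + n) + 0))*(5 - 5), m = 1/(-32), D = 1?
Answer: 31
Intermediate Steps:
m = -1/32 ≈ -0.031250
A(n) = 2/7 (A(n) = 2/7 - (0 + ((1 + n) + 0))*(5 - 5)/7 = 2/7 - (0 + (1 + n))*0/7 = 2/7 - (1 + n)*0/7 = 2/7 - ⅐*0 = 2/7 + 0 = 2/7)
((0/5)*A(6))*m + 31 = ((0/5)*(2/7))*(-1/32) + 31 = ((0*(⅕))*(2/7))*(-1/32) + 31 = (0*(2/7))*(-1/32) + 31 = 0*(-1/32) + 31 = 0 + 31 = 31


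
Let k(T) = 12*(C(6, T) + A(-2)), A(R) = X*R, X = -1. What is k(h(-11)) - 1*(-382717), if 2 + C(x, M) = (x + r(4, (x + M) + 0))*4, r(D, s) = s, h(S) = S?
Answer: 382765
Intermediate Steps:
C(x, M) = -2 + 4*M + 8*x (C(x, M) = -2 + (x + ((x + M) + 0))*4 = -2 + (x + ((M + x) + 0))*4 = -2 + (x + (M + x))*4 = -2 + (M + 2*x)*4 = -2 + (4*M + 8*x) = -2 + 4*M + 8*x)
A(R) = -R
k(T) = 576 + 48*T (k(T) = 12*((-2 + 4*T + 8*6) - 1*(-2)) = 12*((-2 + 4*T + 48) + 2) = 12*((46 + 4*T) + 2) = 12*(48 + 4*T) = 576 + 48*T)
k(h(-11)) - 1*(-382717) = (576 + 48*(-11)) - 1*(-382717) = (576 - 528) + 382717 = 48 + 382717 = 382765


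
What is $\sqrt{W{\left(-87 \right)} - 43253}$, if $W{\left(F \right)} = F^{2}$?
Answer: $2 i \sqrt{8921} \approx 188.9 i$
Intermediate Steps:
$\sqrt{W{\left(-87 \right)} - 43253} = \sqrt{\left(-87\right)^{2} - 43253} = \sqrt{7569 - 43253} = \sqrt{-35684} = 2 i \sqrt{8921}$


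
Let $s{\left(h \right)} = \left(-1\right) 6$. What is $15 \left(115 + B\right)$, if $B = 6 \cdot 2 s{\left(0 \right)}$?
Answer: $645$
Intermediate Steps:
$s{\left(h \right)} = -6$
$B = -72$ ($B = 6 \cdot 2 \left(-6\right) = 12 \left(-6\right) = -72$)
$15 \left(115 + B\right) = 15 \left(115 - 72\right) = 15 \cdot 43 = 645$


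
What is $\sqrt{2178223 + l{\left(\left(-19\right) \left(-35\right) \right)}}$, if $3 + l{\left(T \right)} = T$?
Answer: $\sqrt{2178885} \approx 1476.1$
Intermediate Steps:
$l{\left(T \right)} = -3 + T$
$\sqrt{2178223 + l{\left(\left(-19\right) \left(-35\right) \right)}} = \sqrt{2178223 - -662} = \sqrt{2178223 + \left(-3 + 665\right)} = \sqrt{2178223 + 662} = \sqrt{2178885}$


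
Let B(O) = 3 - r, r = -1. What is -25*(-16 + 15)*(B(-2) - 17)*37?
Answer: -12025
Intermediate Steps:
B(O) = 4 (B(O) = 3 - 1*(-1) = 3 + 1 = 4)
-25*(-16 + 15)*(B(-2) - 17)*37 = -25*(-16 + 15)*(4 - 17)*37 = -(-25)*(-13)*37 = -25*13*37 = -325*37 = -12025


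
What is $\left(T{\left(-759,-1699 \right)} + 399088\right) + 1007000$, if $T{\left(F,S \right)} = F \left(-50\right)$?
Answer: $1444038$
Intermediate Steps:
$T{\left(F,S \right)} = - 50 F$
$\left(T{\left(-759,-1699 \right)} + 399088\right) + 1007000 = \left(\left(-50\right) \left(-759\right) + 399088\right) + 1007000 = \left(37950 + 399088\right) + 1007000 = 437038 + 1007000 = 1444038$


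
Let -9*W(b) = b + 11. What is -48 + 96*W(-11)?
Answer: -48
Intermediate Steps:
W(b) = -11/9 - b/9 (W(b) = -(b + 11)/9 = -(11 + b)/9 = -11/9 - b/9)
-48 + 96*W(-11) = -48 + 96*(-11/9 - 1/9*(-11)) = -48 + 96*(-11/9 + 11/9) = -48 + 96*0 = -48 + 0 = -48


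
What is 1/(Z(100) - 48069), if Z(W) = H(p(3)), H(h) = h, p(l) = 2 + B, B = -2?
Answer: -1/48069 ≈ -2.0803e-5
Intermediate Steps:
p(l) = 0 (p(l) = 2 - 2 = 0)
Z(W) = 0
1/(Z(100) - 48069) = 1/(0 - 48069) = 1/(-48069) = -1/48069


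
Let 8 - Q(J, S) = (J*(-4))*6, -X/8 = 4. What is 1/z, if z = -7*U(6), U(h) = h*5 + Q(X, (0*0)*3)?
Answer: 1/5110 ≈ 0.00019569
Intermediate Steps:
X = -32 (X = -8*4 = -32)
Q(J, S) = 8 + 24*J (Q(J, S) = 8 - J*(-4)*6 = 8 - (-4*J)*6 = 8 - (-24)*J = 8 + 24*J)
U(h) = -760 + 5*h (U(h) = h*5 + (8 + 24*(-32)) = 5*h + (8 - 768) = 5*h - 760 = -760 + 5*h)
z = 5110 (z = -7*(-760 + 5*6) = -7*(-760 + 30) = -7*(-730) = 5110)
1/z = 1/5110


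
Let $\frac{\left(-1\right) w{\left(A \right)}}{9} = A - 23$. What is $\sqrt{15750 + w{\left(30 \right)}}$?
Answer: $3 \sqrt{1743} \approx 125.25$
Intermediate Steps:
$w{\left(A \right)} = 207 - 9 A$ ($w{\left(A \right)} = - 9 \left(A - 23\right) = - 9 \left(-23 + A\right) = 207 - 9 A$)
$\sqrt{15750 + w{\left(30 \right)}} = \sqrt{15750 + \left(207 - 270\right)} = \sqrt{15750 - 63} = \sqrt{15687} = 3 \sqrt{1743}$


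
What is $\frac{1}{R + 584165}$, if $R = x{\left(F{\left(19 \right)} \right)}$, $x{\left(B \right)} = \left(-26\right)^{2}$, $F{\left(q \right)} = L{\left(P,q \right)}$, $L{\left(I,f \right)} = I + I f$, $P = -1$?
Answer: $\frac{1}{584841} \approx 1.7099 \cdot 10^{-6}$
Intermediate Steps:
$F{\left(q \right)} = -1 - q$ ($F{\left(q \right)} = - (1 + q) = -1 - q$)
$x{\left(B \right)} = 676$
$R = 676$
$\frac{1}{R + 584165} = \frac{1}{676 + 584165} = \frac{1}{584841}$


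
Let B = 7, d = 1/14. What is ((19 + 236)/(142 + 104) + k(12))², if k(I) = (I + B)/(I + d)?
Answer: 1308775329/192044164 ≈ 6.8150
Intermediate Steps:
d = 1/14 ≈ 0.071429
k(I) = (7 + I)/(1/14 + I) (k(I) = (I + 7)/(I + 1/14) = (7 + I)/(1/14 + I))
((19 + 236)/(142 + 104) + k(12))² = ((19 + 236)/(142 + 104) + 14*(7 + 12)/(1 + 14*12))² = (255/246 + 14*19/(1 + 168))² = (255*(1/246) + 14*19/169)² = (85/82 + 14*(1/169)*19)² = (85/82 + 266/169)² = (36177/13858)² = 1308775329/192044164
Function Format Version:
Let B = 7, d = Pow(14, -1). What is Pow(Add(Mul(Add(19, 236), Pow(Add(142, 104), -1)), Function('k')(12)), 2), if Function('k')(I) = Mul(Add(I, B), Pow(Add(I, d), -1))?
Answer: Rational(1308775329, 192044164) ≈ 6.8150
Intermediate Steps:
d = Rational(1, 14) ≈ 0.071429
Function('k')(I) = Mul(Pow(Add(Rational(1, 14), I), -1), Add(7, I)) (Function('k')(I) = Mul(Add(I, 7), Pow(Add(I, Rational(1, 14)), -1)) = Mul(Add(7, I), Pow(Add(Rational(1, 14), I), -1)) = Mul(Pow(Add(Rational(1, 14), I), -1), Add(7, I)))
Pow(Add(Mul(Add(19, 236), Pow(Add(142, 104), -1)), Function('k')(12)), 2) = Pow(Add(Mul(Add(19, 236), Pow(Add(142, 104), -1)), Mul(14, Pow(Add(1, Mul(14, 12)), -1), Add(7, 12))), 2) = Pow(Add(Mul(255, Pow(246, -1)), Mul(14, Pow(Add(1, 168), -1), 19)), 2) = Pow(Add(Mul(255, Rational(1, 246)), Mul(14, Pow(169, -1), 19)), 2) = Pow(Add(Rational(85, 82), Mul(14, Rational(1, 169), 19)), 2) = Pow(Add(Rational(85, 82), Rational(266, 169)), 2) = Pow(Rational(36177, 13858), 2) = Rational(1308775329, 192044164)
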